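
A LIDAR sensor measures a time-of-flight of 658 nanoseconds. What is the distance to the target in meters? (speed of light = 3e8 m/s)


tof = 658 ns = 6.58e-07 s
dist = c * tof / 2
= 3e8 * 6.58e-07 / 2
= 98.7 m


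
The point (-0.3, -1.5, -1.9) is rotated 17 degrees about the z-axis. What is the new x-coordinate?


Rotation about z-axis: x' = x*cos(theta) - y*sin(theta)
= -0.3 * 0.9563 - -1.5 * 0.2924
= 0.1517


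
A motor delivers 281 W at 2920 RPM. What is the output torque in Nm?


omega = 2920 * 2*pi/60 = 305.7817 rad/s
tau = P / omega = 281 / 305.7817
= 0.919 Nm


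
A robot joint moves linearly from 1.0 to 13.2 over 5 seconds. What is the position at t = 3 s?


s = t/T = 3/5 = 0.6
p(t) = p0 + (pf-p0)*s
= 1.0 + (13.2 - 1.0) * 0.6
= 8.32


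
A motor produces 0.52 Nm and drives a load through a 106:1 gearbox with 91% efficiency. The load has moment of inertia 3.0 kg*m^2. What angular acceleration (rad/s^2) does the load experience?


tau_out = tau_motor * N * eta
= 0.52 * 106 * 0.91 = 50.1592 Nm
alpha = tau_out / I = 50.1592 / 3.0
= 16.7197 rad/s^2


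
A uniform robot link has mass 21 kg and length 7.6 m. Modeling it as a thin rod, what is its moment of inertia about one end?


I = (1/3) * m * L^2
= (1/3) * 21 * 7.6^2
= 0.333333 * 21 * 57.76
= 404.32 kg*m^2


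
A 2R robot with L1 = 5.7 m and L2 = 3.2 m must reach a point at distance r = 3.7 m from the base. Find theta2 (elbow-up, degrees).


cos(theta2) = (r^2 - L1^2 - L2^2) / (2*L1*L2)
cos(theta2) = (13.69 - 32.49 - 10.24) / 36.48
cos(theta2) = -0.796053
theta2 = 142.7548 degrees


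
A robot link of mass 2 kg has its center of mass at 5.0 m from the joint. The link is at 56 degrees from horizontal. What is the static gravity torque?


tau = m*g*L*cos(angle)
= 2 * 9.81 * 5.0 * cos(56 deg)
= 2 * 9.81 * 5.0 * 0.5592
= 54.8568 Nm


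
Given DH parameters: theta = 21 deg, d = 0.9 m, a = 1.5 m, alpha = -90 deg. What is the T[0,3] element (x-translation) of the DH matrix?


T[0,3] = a * cos(theta)
= 1.5 * cos(21 deg)
= 1.5 * 0.9336
= 1.4004


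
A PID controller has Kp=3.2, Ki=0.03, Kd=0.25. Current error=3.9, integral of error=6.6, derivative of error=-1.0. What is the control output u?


u = Kp*e + Ki*int(e) + Kd*de/dt
= 3.2*3.9 + 0.03*6.6 + 0.25*(-1.0)
= 12.48 + 0.198 + -0.25
= 12.428


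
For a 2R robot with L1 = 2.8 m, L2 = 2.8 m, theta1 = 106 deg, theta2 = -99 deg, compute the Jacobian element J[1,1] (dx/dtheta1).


J[1,1] = -L1*sin(t1) - L2*sin(t1+t2)
= -2.8*sin(106) - 2.8*sin(7)
= -3.0328


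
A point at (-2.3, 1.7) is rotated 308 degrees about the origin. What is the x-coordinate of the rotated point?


x' = x*cos(theta) - y*sin(theta)
cos(308 deg) = 0.6157, sin(308 deg) = -0.788
x' = -2.3 * 0.6157 - 1.7 * -0.788
= -1.416 - -1.3396
= -0.0764


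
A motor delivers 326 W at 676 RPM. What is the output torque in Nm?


omega = 676 * 2*pi/60 = 70.7906 rad/s
tau = P / omega = 326 / 70.7906
= 4.6051 Nm


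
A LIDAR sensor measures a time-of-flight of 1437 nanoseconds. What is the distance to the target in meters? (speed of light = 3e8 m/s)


tof = 1437 ns = 1.437e-06 s
dist = c * tof / 2
= 3e8 * 1.437e-06 / 2
= 215.55 m


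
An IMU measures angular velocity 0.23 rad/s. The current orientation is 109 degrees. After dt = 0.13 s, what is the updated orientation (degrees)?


delta_theta = w * dt = 0.23 * 0.13 = 0.0299 rad
= 1.7131 deg
theta_new = 109 + 1.7131 = 110.7131 deg


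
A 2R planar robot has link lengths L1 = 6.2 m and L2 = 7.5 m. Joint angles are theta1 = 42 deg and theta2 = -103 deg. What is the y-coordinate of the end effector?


Convert angles to radians: theta1 = 0.733, theta2 = -1.7977
y = L1*sin(theta1) + L2*sin(theta1+theta2)
y = 4.1486 + -6.5596
y = -2.411


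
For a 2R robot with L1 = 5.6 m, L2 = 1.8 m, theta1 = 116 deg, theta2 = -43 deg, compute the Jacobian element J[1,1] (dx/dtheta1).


J[1,1] = -L1*sin(t1) - L2*sin(t1+t2)
= -5.6*sin(116) - 1.8*sin(73)
= -6.7546


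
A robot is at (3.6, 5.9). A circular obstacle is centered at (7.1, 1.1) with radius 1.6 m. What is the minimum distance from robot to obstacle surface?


center_dist = sqrt((3.6-7.1)^2 + (5.9-1.1)^2)
= sqrt(12.25 + 23.04)
= 5.9405
min_dist = center_dist - radius = 5.9405 - 1.6 = 4.3405 m


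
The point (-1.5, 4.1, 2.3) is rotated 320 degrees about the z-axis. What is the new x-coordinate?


Rotation about z-axis: x' = x*cos(theta) - y*sin(theta)
= -1.5 * 0.766 - 4.1 * -0.6428
= 1.4864


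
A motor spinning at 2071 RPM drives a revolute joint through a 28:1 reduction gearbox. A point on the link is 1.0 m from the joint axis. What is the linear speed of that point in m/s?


omega_motor = 2071 * 2*pi/60 = 216.8746 rad/s
omega_joint = omega_motor / 28 = 7.7455 rad/s
v = omega_joint * r = 7.7455 * 1.0
= 7.7455 m/s


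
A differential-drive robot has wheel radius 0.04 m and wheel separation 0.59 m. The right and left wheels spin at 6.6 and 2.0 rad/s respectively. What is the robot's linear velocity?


vR = r*wR = 0.04*6.6 = 0.264 m/s
vL = r*wL = 0.04*2.0 = 0.08 m/s
v = (vR+vL)/2 = 0.172 m/s
omega = (vR-vL)/L = 0.3119 rad/s
linear velocity = 0.172 m/s


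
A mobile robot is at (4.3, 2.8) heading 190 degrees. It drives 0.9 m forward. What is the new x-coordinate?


x_new = x0 + d*cos(theta)
= 4.3 + 0.9*cos(190)
= 4.3 + -0.8863
= 3.4137


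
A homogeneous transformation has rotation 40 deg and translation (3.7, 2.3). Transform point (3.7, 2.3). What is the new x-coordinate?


x' = cos(theta)*px - sin(theta)*py + tx
= 0.766*3.7 - 0.6428*2.3 + 3.7
= 5.056


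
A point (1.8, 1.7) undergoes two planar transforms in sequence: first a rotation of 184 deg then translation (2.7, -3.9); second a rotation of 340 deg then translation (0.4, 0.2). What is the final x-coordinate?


After transform 1:
x1 = cos(184)*1.8 - sin(184)*1.7 + 2.7 = 1.023
y1 = sin(184)*1.8 + cos(184)*1.7 + -3.9 = -5.7214
After transform 2:
x2 = cos(340)*1.023 - sin(340)*-5.7214 + 0.4
= -0.5956


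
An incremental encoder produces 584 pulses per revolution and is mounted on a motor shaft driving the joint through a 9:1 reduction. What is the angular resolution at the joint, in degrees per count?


counts per rev = 584
effective counts at joint = 584 * 9 = 5256
resolution = 360 / 5256
= 0.0685 deg/count


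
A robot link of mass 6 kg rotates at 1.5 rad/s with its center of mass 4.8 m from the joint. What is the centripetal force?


F = m * omega^2 * r
= 6 * 1.5^2 * 4.8
= 6 * 2.25 * 4.8
= 64.8 N


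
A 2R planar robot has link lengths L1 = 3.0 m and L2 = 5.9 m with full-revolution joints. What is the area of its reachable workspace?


r_max = L1 + L2 = 8.9 m
r_min = |L1 - L2| = 2.9 m
Area = pi*(r_max^2 - r_min^2)
= pi*(79.21 - 8.41)
= pi * 70.8
= 222.4248 m^2


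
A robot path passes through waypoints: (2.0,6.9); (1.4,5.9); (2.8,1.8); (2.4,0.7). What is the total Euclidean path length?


Segment lengths:
  seg1 = sqrt((-0.6)^2 + (-1.0)^2) = 1.1662
  seg2 = sqrt((1.4)^2 + (-4.1)^2) = 4.3324
  seg3 = sqrt((-0.4)^2 + (-1.1)^2) = 1.1705
Total = 6.6691


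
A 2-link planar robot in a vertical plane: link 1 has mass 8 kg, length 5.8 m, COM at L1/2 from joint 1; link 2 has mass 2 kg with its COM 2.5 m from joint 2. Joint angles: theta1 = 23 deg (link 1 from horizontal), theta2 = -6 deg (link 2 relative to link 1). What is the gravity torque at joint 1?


Horizontal distance from joint 1 to link-1 COM:
  x_c1 = (L1/2)*cos(t1) = 2.9 * 0.9205 = 2.6695 m
Horizontal distance from joint 1 to link-2 COM:
  x_c2 = L1*cos(t1) + Lc2*cos(t1+t2)
       = 5.8*0.9205 + 2.5*0.9563 = 7.7297 m
tau1 = m1*g*x_c1 + m2*g*x_c2
     = 8*9.81*2.6695 + 2*9.81*7.7297
     = 209.4995 + 151.6565
     = 361.1561 Nm


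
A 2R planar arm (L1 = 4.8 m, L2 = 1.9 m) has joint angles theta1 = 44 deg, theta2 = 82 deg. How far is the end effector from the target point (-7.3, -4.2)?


End effector via forward kinematics:
x = L1*cos(t1) + L2*cos(t1+t2) = 2.336
y = L1*sin(t1) + L2*sin(t1+t2) = 4.8715
Distance to target:
d = sqrt((-7.3 - 2.336)^2 + (-4.2 - 4.8715)^2)
= sqrt(92.8532 + 82.292)
= 13.2342 m


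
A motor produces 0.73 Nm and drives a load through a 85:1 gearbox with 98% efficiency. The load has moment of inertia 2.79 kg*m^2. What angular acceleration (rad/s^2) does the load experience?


tau_out = tau_motor * N * eta
= 0.73 * 85 * 0.98 = 60.809 Nm
alpha = tau_out / I = 60.809 / 2.79
= 21.7953 rad/s^2


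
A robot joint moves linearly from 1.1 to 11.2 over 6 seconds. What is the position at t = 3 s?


s = t/T = 3/6 = 0.5
p(t) = p0 + (pf-p0)*s
= 1.1 + (11.2 - 1.1) * 0.5
= 6.15


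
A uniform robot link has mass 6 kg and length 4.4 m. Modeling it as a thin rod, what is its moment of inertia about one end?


I = (1/3) * m * L^2
= (1/3) * 6 * 4.4^2
= 0.333333 * 6 * 19.36
= 38.72 kg*m^2


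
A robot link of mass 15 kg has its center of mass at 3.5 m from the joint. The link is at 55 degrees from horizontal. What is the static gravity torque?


tau = m*g*L*cos(angle)
= 15 * 9.81 * 3.5 * cos(55 deg)
= 15 * 9.81 * 3.5 * 0.5736
= 295.4062 Nm


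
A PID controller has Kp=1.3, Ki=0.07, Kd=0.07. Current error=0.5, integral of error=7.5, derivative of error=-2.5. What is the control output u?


u = Kp*e + Ki*int(e) + Kd*de/dt
= 1.3*0.5 + 0.07*7.5 + 0.07*(-2.5)
= 0.65 + 0.525 + -0.175
= 1.0


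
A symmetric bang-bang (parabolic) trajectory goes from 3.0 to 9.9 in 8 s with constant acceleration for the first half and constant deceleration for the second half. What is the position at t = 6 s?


Symmetric rest-to-rest: each phase covers (pf-p0)/2 in time T/2. 0.5*a*(T/2)^2 = (pf-p0)/2 => a = 4*(pf-p0)/T^2
a = 4*(9.9-3.0)/8^2 = 0.4313
t = 6 is in the deceleration phase (t > T/2).
p = pf - 0.5*a*(T-t)^2 = 9.9 - 0.5*0.4313*2^2
= 9.0375


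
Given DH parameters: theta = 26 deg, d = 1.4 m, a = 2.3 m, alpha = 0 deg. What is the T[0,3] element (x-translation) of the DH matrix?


T[0,3] = a * cos(theta)
= 2.3 * cos(26 deg)
= 2.3 * 0.8988
= 2.0672


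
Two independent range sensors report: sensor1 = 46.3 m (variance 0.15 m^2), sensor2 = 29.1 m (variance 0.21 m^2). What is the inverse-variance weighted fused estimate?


w1 = (1/var1) / (1/var1 + 1/var2)
   = 6.6667 / (6.6667 + 4.7619) = 0.5833
w2 = 1 - w1 = 0.4167
fused = w1*s1 + w2*s2 = 27.0083 + 12.125
= 39.1333 m


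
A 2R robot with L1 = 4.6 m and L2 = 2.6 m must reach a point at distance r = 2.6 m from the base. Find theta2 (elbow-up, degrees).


cos(theta2) = (r^2 - L1^2 - L2^2) / (2*L1*L2)
cos(theta2) = (6.76 - 21.16 - 6.76) / 23.92
cos(theta2) = -0.884615
theta2 = 152.2042 degrees


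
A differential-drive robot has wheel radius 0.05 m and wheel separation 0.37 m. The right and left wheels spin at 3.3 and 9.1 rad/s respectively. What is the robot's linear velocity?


vR = r*wR = 0.05*3.3 = 0.165 m/s
vL = r*wL = 0.05*9.1 = 0.455 m/s
v = (vR+vL)/2 = 0.31 m/s
omega = (vR-vL)/L = -0.7838 rad/s
linear velocity = 0.31 m/s


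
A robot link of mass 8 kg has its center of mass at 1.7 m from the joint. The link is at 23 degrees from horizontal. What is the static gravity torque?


tau = m*g*L*cos(angle)
= 8 * 9.81 * 1.7 * cos(23 deg)
= 8 * 9.81 * 1.7 * 0.9205
= 122.8101 Nm


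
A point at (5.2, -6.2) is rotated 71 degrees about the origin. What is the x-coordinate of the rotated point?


x' = x*cos(theta) - y*sin(theta)
cos(71 deg) = 0.3256, sin(71 deg) = 0.9455
x' = 5.2 * 0.3256 - -6.2 * 0.9455
= 1.693 - -5.8622
= 7.5552


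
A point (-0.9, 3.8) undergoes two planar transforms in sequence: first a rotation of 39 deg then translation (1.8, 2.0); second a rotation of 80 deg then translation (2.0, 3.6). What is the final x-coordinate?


After transform 1:
x1 = cos(39)*-0.9 - sin(39)*3.8 + 1.8 = -1.2908
y1 = sin(39)*-0.9 + cos(39)*3.8 + 2.0 = 4.3868
After transform 2:
x2 = cos(80)*-1.2908 - sin(80)*4.3868 + 2.0
= -2.5443


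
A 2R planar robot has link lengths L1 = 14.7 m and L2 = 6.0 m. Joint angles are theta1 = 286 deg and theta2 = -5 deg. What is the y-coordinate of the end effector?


Convert angles to radians: theta1 = 4.9916, theta2 = -0.0873
y = L1*sin(theta1) + L2*sin(theta1+theta2)
y = -14.1305 + -5.8898
y = -20.0203


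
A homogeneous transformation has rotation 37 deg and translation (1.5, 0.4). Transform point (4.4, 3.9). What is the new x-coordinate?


x' = cos(theta)*px - sin(theta)*py + tx
= 0.7986*4.4 - 0.6018*3.9 + 1.5
= 2.6669


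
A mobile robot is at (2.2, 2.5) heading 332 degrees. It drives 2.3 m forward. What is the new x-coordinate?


x_new = x0 + d*cos(theta)
= 2.2 + 2.3*cos(332)
= 2.2 + 2.0308
= 4.2308


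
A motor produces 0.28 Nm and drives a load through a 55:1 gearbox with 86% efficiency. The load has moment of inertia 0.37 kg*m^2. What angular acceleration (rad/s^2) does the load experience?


tau_out = tau_motor * N * eta
= 0.28 * 55 * 0.86 = 13.244 Nm
alpha = tau_out / I = 13.244 / 0.37
= 35.7946 rad/s^2


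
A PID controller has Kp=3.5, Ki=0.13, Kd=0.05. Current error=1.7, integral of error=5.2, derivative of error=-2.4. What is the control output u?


u = Kp*e + Ki*int(e) + Kd*de/dt
= 3.5*1.7 + 0.13*5.2 + 0.05*(-2.4)
= 5.95 + 0.676 + -0.12
= 6.506


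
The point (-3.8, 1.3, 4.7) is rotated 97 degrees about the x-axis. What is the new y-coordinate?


Rotation about x-axis: y' = y*cos(theta) - z*sin(theta)
= 1.3 * -0.1219 - 4.7 * 0.9925
= -4.8234


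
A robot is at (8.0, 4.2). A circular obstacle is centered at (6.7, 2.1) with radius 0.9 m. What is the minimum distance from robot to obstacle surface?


center_dist = sqrt((8.0-6.7)^2 + (4.2-2.1)^2)
= sqrt(1.69 + 4.41)
= 2.4698
min_dist = center_dist - radius = 2.4698 - 0.9 = 1.5698 m


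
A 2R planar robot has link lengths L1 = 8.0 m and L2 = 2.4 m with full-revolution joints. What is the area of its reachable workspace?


r_max = L1 + L2 = 10.4 m
r_min = |L1 - L2| = 5.6 m
Area = pi*(r_max^2 - r_min^2)
= pi*(108.16 - 31.36)
= pi * 76.8
= 241.2743 m^2


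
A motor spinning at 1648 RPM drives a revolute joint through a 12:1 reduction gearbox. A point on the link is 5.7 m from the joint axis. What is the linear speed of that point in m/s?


omega_motor = 1648 * 2*pi/60 = 172.5782 rad/s
omega_joint = omega_motor / 12 = 14.3815 rad/s
v = omega_joint * r = 14.3815 * 5.7
= 81.9746 m/s


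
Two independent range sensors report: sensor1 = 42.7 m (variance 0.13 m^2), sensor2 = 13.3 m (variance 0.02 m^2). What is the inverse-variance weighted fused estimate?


w1 = (1/var1) / (1/var1 + 1/var2)
   = 7.6923 / (7.6923 + 50.0) = 0.1333
w2 = 1 - w1 = 0.8667
fused = w1*s1 + w2*s2 = 5.6933 + 11.5267
= 17.22 m


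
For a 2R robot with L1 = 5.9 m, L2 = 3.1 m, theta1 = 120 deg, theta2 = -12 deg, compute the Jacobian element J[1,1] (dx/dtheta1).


J[1,1] = -L1*sin(t1) - L2*sin(t1+t2)
= -5.9*sin(120) - 3.1*sin(108)
= -8.0578


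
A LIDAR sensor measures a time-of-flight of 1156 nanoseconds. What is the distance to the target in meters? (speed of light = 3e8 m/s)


tof = 1156 ns = 1.156e-06 s
dist = c * tof / 2
= 3e8 * 1.156e-06 / 2
= 173.4 m


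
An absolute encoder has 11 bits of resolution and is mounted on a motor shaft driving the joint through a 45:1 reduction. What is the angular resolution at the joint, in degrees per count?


counts = 2^11 = 2048
effective counts at joint = 2048 * 45 = 92160
resolution = 360 / 92160
= 0.0039 deg/count


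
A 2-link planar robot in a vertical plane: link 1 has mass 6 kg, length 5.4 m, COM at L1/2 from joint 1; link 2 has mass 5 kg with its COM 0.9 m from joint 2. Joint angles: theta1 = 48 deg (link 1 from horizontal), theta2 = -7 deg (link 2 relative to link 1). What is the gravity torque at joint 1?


Horizontal distance from joint 1 to link-1 COM:
  x_c1 = (L1/2)*cos(t1) = 2.7 * 0.6691 = 1.8067 m
Horizontal distance from joint 1 to link-2 COM:
  x_c2 = L1*cos(t1) + Lc2*cos(t1+t2)
       = 5.4*0.6691 + 0.9*0.7547 = 4.2925 m
tau1 = m1*g*x_c1 + m2*g*x_c2
     = 6*9.81*1.8067 + 5*9.81*4.2925
     = 106.3396 + 210.5493
     = 316.8889 Nm


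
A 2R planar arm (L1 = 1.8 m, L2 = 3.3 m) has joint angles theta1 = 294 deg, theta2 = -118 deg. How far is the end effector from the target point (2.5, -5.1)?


End effector via forward kinematics:
x = L1*cos(t1) + L2*cos(t1+t2) = -2.5598
y = L1*sin(t1) + L2*sin(t1+t2) = -1.4142
Distance to target:
d = sqrt((2.5 - -2.5598)^2 + (-5.1 - -1.4142)^2)
= sqrt(25.6019 + 13.5852)
= 6.26 m


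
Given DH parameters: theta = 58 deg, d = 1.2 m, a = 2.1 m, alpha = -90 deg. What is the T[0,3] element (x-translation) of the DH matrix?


T[0,3] = a * cos(theta)
= 2.1 * cos(58 deg)
= 2.1 * 0.5299
= 1.1128


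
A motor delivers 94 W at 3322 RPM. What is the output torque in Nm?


omega = 3322 * 2*pi/60 = 347.879 rad/s
tau = P / omega = 94 / 347.879
= 0.2702 Nm


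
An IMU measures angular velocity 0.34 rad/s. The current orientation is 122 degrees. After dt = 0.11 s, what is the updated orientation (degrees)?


delta_theta = w * dt = 0.34 * 0.11 = 0.0374 rad
= 2.1429 deg
theta_new = 122 + 2.1429 = 124.1429 deg


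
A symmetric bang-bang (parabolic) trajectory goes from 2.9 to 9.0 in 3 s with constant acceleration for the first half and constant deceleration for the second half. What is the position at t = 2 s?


Symmetric rest-to-rest: each phase covers (pf-p0)/2 in time T/2. 0.5*a*(T/2)^2 = (pf-p0)/2 => a = 4*(pf-p0)/T^2
a = 4*(9.0-2.9)/3^2 = 2.7111
t = 2 is in the deceleration phase (t > T/2).
p = pf - 0.5*a*(T-t)^2 = 9.0 - 0.5*2.7111*1^2
= 7.6444


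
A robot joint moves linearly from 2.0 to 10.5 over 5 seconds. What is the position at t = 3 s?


s = t/T = 3/5 = 0.6
p(t) = p0 + (pf-p0)*s
= 2.0 + (10.5 - 2.0) * 0.6
= 7.1


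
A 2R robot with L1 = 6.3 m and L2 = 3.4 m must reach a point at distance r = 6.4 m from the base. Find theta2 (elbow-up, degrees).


cos(theta2) = (r^2 - L1^2 - L2^2) / (2*L1*L2)
cos(theta2) = (40.96 - 39.69 - 11.56) / 42.84
cos(theta2) = -0.240196
theta2 = 103.8981 degrees


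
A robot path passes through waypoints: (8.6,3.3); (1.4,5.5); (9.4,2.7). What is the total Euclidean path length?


Segment lengths:
  seg1 = sqrt((-7.2)^2 + (2.2)^2) = 7.5286
  seg2 = sqrt((8.0)^2 + (-2.8)^2) = 8.4758
Total = 16.0045


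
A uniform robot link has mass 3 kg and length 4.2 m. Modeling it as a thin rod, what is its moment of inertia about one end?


I = (1/3) * m * L^2
= (1/3) * 3 * 4.2^2
= 0.333333 * 3 * 17.64
= 17.64 kg*m^2


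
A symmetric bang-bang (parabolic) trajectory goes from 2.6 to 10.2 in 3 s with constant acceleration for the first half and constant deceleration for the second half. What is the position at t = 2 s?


Symmetric rest-to-rest: each phase covers (pf-p0)/2 in time T/2. 0.5*a*(T/2)^2 = (pf-p0)/2 => a = 4*(pf-p0)/T^2
a = 4*(10.2-2.6)/3^2 = 3.3778
t = 2 is in the deceleration phase (t > T/2).
p = pf - 0.5*a*(T-t)^2 = 10.2 - 0.5*3.3778*1^2
= 8.5111


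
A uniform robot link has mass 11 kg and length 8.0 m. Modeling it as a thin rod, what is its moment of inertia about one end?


I = (1/3) * m * L^2
= (1/3) * 11 * 8.0^2
= 0.333333 * 11 * 64.0
= 234.6667 kg*m^2


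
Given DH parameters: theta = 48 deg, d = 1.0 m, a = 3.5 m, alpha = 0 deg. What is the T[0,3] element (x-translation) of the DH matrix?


T[0,3] = a * cos(theta)
= 3.5 * cos(48 deg)
= 3.5 * 0.6691
= 2.342


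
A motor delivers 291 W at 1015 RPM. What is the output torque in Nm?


omega = 1015 * 2*pi/60 = 106.2906 rad/s
tau = P / omega = 291 / 106.2906
= 2.7378 Nm


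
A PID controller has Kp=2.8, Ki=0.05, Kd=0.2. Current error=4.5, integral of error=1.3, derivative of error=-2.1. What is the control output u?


u = Kp*e + Ki*int(e) + Kd*de/dt
= 2.8*4.5 + 0.05*1.3 + 0.2*(-2.1)
= 12.6 + 0.065 + -0.42
= 12.245


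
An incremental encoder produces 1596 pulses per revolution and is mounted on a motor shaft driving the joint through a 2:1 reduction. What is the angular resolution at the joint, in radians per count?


counts per rev = 1596
effective counts at joint = 1596 * 2 = 3192
resolution = 2*pi / 3192
= 0.002 rad/count


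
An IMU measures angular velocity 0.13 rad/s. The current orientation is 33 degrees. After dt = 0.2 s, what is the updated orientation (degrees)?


delta_theta = w * dt = 0.13 * 0.2 = 0.026 rad
= 1.4897 deg
theta_new = 33 + 1.4897 = 34.4897 deg


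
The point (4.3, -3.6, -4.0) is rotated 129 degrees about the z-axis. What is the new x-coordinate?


Rotation about z-axis: x' = x*cos(theta) - y*sin(theta)
= 4.3 * -0.6293 - -3.6 * 0.7771
= 0.0916


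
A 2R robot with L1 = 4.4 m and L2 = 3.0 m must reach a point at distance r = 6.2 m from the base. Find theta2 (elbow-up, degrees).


cos(theta2) = (r^2 - L1^2 - L2^2) / (2*L1*L2)
cos(theta2) = (38.44 - 19.36 - 9.0) / 26.4
cos(theta2) = 0.381818
theta2 = 67.5536 degrees


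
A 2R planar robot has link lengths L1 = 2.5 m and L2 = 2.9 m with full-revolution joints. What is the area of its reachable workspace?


r_max = L1 + L2 = 5.4 m
r_min = |L1 - L2| = 0.4 m
Area = pi*(r_max^2 - r_min^2)
= pi*(29.16 - 0.16)
= pi * 29.0
= 91.1062 m^2


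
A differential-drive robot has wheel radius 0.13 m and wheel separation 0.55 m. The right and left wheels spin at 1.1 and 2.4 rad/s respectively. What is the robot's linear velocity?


vR = r*wR = 0.13*1.1 = 0.143 m/s
vL = r*wL = 0.13*2.4 = 0.312 m/s
v = (vR+vL)/2 = 0.2275 m/s
omega = (vR-vL)/L = -0.3073 rad/s
linear velocity = 0.2275 m/s


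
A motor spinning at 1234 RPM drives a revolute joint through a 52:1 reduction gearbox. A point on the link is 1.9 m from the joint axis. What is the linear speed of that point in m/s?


omega_motor = 1234 * 2*pi/60 = 129.2242 rad/s
omega_joint = omega_motor / 52 = 2.4851 rad/s
v = omega_joint * r = 2.4851 * 1.9
= 4.7217 m/s


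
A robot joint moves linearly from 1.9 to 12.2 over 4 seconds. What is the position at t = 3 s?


s = t/T = 3/4 = 0.75
p(t) = p0 + (pf-p0)*s
= 1.9 + (12.2 - 1.9) * 0.75
= 9.625


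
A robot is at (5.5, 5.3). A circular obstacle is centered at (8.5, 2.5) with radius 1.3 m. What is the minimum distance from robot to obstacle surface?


center_dist = sqrt((5.5-8.5)^2 + (5.3-2.5)^2)
= sqrt(9.0 + 7.84)
= 4.1037
min_dist = center_dist - radius = 4.1037 - 1.3 = 2.8037 m


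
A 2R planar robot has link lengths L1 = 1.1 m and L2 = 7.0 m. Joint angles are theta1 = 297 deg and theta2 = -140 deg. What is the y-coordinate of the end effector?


Convert angles to radians: theta1 = 5.1836, theta2 = -2.4435
y = L1*sin(theta1) + L2*sin(theta1+theta2)
y = -0.9801 + 2.7351
y = 1.755


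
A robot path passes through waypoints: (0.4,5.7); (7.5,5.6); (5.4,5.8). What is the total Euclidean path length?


Segment lengths:
  seg1 = sqrt((7.1)^2 + (-0.1)^2) = 7.1007
  seg2 = sqrt((-2.1)^2 + (0.2)^2) = 2.1095
Total = 9.2102


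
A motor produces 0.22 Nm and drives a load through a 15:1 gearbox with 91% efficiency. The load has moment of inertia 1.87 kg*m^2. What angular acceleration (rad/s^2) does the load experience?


tau_out = tau_motor * N * eta
= 0.22 * 15 * 0.91 = 3.003 Nm
alpha = tau_out / I = 3.003 / 1.87
= 1.6059 rad/s^2


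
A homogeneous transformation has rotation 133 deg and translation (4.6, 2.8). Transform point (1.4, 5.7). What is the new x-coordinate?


x' = cos(theta)*px - sin(theta)*py + tx
= -0.682*1.4 - 0.7314*5.7 + 4.6
= -0.5235


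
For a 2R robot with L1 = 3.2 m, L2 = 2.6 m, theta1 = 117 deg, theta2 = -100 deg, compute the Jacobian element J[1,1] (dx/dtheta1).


J[1,1] = -L1*sin(t1) - L2*sin(t1+t2)
= -3.2*sin(117) - 2.6*sin(17)
= -3.6114


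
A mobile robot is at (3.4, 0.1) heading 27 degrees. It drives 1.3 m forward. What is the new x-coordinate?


x_new = x0 + d*cos(theta)
= 3.4 + 1.3*cos(27)
= 3.4 + 1.1583
= 4.5583


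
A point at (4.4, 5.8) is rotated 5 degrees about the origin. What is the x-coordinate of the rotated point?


x' = x*cos(theta) - y*sin(theta)
cos(5 deg) = 0.9962, sin(5 deg) = 0.0872
x' = 4.4 * 0.9962 - 5.8 * 0.0872
= 4.3833 - 0.5055
= 3.8778


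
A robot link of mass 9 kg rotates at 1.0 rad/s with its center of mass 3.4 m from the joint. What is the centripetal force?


F = m * omega^2 * r
= 9 * 1.0^2 * 3.4
= 9 * 1.0 * 3.4
= 30.6 N


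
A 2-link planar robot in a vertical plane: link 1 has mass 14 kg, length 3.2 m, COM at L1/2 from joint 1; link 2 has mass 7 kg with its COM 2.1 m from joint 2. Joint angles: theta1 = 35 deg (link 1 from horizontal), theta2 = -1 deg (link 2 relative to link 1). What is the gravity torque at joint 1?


Horizontal distance from joint 1 to link-1 COM:
  x_c1 = (L1/2)*cos(t1) = 1.6 * 0.8192 = 1.3106 m
Horizontal distance from joint 1 to link-2 COM:
  x_c2 = L1*cos(t1) + Lc2*cos(t1+t2)
       = 3.2*0.8192 + 2.1*0.829 = 4.3623 m
tau1 = m1*g*x_c1 + m2*g*x_c2
     = 14*9.81*1.3106 + 7*9.81*4.3623
     = 180.0037 + 299.5568
     = 479.5605 Nm


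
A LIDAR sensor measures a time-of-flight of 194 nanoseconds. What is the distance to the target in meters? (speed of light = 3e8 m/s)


tof = 194 ns = 1.94e-07 s
dist = c * tof / 2
= 3e8 * 1.94e-07 / 2
= 29.1 m


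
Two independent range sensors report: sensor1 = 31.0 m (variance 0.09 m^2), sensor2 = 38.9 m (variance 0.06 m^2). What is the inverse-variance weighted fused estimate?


w1 = (1/var1) / (1/var1 + 1/var2)
   = 11.1111 / (11.1111 + 16.6667) = 0.4
w2 = 1 - w1 = 0.6
fused = w1*s1 + w2*s2 = 12.4 + 23.34
= 35.74 m


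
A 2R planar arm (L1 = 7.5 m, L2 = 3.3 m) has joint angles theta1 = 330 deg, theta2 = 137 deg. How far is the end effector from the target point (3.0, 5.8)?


End effector via forward kinematics:
x = L1*cos(t1) + L2*cos(t1+t2) = 5.5304
y = L1*sin(t1) + L2*sin(t1+t2) = -0.5942
Distance to target:
d = sqrt((3.0 - 5.5304)^2 + (5.8 - -0.5942)^2)
= sqrt(6.4027 + 40.8857)
= 6.8767 m


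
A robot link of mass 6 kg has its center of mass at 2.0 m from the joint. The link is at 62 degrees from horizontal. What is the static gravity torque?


tau = m*g*L*cos(angle)
= 6 * 9.81 * 2.0 * cos(62 deg)
= 6 * 9.81 * 2.0 * 0.4695
= 55.2662 Nm


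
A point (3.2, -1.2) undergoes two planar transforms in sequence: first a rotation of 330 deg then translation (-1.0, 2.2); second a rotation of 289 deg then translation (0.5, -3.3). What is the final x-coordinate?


After transform 1:
x1 = cos(330)*3.2 - sin(330)*-1.2 + -1.0 = 1.1713
y1 = sin(330)*3.2 + cos(330)*-1.2 + 2.2 = -0.4392
After transform 2:
x2 = cos(289)*1.1713 - sin(289)*-0.4392 + 0.5
= 0.466


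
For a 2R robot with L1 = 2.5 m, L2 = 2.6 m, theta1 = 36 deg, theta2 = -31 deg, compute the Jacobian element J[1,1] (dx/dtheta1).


J[1,1] = -L1*sin(t1) - L2*sin(t1+t2)
= -2.5*sin(36) - 2.6*sin(5)
= -1.6961


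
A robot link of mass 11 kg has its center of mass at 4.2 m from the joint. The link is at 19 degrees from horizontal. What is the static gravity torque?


tau = m*g*L*cos(angle)
= 11 * 9.81 * 4.2 * cos(19 deg)
= 11 * 9.81 * 4.2 * 0.9455
= 428.5298 Nm


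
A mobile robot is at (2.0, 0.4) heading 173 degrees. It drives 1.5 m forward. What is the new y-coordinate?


y_new = y0 + d*sin(theta)
= 0.4 + 1.5*sin(173)
= 0.4 + 0.1828
= 0.5828


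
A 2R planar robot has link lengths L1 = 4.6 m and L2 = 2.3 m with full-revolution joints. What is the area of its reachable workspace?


r_max = L1 + L2 = 6.9 m
r_min = |L1 - L2| = 2.3 m
Area = pi*(r_max^2 - r_min^2)
= pi*(47.61 - 5.29)
= pi * 42.32
= 132.9522 m^2


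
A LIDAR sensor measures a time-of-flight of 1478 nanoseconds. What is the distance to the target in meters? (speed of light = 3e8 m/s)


tof = 1478 ns = 1.478e-06 s
dist = c * tof / 2
= 3e8 * 1.478e-06 / 2
= 221.7 m


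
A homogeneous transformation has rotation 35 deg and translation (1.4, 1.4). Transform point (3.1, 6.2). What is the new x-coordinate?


x' = cos(theta)*px - sin(theta)*py + tx
= 0.8192*3.1 - 0.5736*6.2 + 1.4
= 0.3832


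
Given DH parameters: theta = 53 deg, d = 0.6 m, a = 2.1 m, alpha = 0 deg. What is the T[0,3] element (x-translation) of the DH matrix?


T[0,3] = a * cos(theta)
= 2.1 * cos(53 deg)
= 2.1 * 0.6018
= 1.2638


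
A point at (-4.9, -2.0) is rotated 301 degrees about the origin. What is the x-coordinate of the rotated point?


x' = x*cos(theta) - y*sin(theta)
cos(301 deg) = 0.515, sin(301 deg) = -0.8572
x' = -4.9 * 0.515 - -2.0 * -0.8572
= -2.5237 - 1.7143
= -4.238


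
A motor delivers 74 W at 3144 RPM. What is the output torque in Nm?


omega = 3144 * 2*pi/60 = 329.2389 rad/s
tau = P / omega = 74 / 329.2389
= 0.2248 Nm


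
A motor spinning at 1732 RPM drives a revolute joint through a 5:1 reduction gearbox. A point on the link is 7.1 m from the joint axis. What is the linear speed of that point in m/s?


omega_motor = 1732 * 2*pi/60 = 181.3746 rad/s
omega_joint = omega_motor / 5 = 36.2749 rad/s
v = omega_joint * r = 36.2749 * 7.1
= 257.552 m/s


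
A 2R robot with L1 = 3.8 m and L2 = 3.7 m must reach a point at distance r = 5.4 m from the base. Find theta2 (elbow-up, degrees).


cos(theta2) = (r^2 - L1^2 - L2^2) / (2*L1*L2)
cos(theta2) = (29.16 - 14.44 - 13.69) / 28.12
cos(theta2) = 0.036629
theta2 = 87.9009 degrees


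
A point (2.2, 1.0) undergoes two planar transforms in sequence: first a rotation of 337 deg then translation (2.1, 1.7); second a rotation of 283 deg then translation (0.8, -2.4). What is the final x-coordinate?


After transform 1:
x1 = cos(337)*2.2 - sin(337)*1.0 + 2.1 = 4.5158
y1 = sin(337)*2.2 + cos(337)*1.0 + 1.7 = 1.7609
After transform 2:
x2 = cos(283)*4.5158 - sin(283)*1.7609 + 0.8
= 3.5316


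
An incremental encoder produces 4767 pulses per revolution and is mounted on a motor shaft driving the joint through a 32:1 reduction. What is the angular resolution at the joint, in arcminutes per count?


counts per rev = 4767
effective counts at joint = 4767 * 32 = 152544
resolution = 360*60 / 152544
= 0.1416 arcmin/count


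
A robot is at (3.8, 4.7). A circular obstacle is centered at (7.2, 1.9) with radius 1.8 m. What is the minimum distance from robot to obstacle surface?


center_dist = sqrt((3.8-7.2)^2 + (4.7-1.9)^2)
= sqrt(11.56 + 7.84)
= 4.4045
min_dist = center_dist - radius = 4.4045 - 1.8 = 2.6045 m


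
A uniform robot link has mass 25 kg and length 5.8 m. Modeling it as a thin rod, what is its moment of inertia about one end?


I = (1/3) * m * L^2
= (1/3) * 25 * 5.8^2
= 0.333333 * 25 * 33.64
= 280.3333 kg*m^2


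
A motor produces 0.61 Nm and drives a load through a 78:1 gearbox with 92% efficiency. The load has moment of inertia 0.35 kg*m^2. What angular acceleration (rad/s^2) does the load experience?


tau_out = tau_motor * N * eta
= 0.61 * 78 * 0.92 = 43.7736 Nm
alpha = tau_out / I = 43.7736 / 0.35
= 125.0674 rad/s^2


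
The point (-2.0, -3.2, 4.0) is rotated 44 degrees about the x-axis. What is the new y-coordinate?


Rotation about x-axis: y' = y*cos(theta) - z*sin(theta)
= -3.2 * 0.7193 - 4.0 * 0.6947
= -5.0805


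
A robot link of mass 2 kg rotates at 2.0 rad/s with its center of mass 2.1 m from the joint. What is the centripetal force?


F = m * omega^2 * r
= 2 * 2.0^2 * 2.1
= 2 * 4.0 * 2.1
= 16.8 N


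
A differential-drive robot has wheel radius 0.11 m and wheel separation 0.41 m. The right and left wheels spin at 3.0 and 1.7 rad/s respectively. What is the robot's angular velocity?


vR = r*wR = 0.11*3.0 = 0.33 m/s
vL = r*wL = 0.11*1.7 = 0.187 m/s
v = (vR+vL)/2 = 0.2585 m/s
omega = (vR-vL)/L = 0.3488 rad/s
angular velocity = 0.3488 rad/s


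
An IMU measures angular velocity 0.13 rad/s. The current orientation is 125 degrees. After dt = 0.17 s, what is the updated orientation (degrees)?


delta_theta = w * dt = 0.13 * 0.17 = 0.0221 rad
= 1.2662 deg
theta_new = 125 + 1.2662 = 126.2662 deg


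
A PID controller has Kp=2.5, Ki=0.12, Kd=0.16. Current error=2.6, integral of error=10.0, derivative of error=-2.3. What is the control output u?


u = Kp*e + Ki*int(e) + Kd*de/dt
= 2.5*2.6 + 0.12*10.0 + 0.16*(-2.3)
= 6.5 + 1.2 + -0.368
= 7.332


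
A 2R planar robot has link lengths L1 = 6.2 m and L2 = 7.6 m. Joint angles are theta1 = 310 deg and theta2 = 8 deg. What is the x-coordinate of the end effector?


Convert angles to radians: theta1 = 5.4105, theta2 = 0.1396
x = L1*cos(theta1) + L2*cos(theta1+theta2)
x = 3.9853 + 5.6479
x = 9.6332


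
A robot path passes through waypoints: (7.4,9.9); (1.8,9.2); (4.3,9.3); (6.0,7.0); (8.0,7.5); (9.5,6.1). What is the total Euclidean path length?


Segment lengths:
  seg1 = sqrt((-5.6)^2 + (-0.7)^2) = 5.6436
  seg2 = sqrt((2.5)^2 + (0.1)^2) = 2.502
  seg3 = sqrt((1.7)^2 + (-2.3)^2) = 2.8601
  seg4 = sqrt((2.0)^2 + (0.5)^2) = 2.0616
  seg5 = sqrt((1.5)^2 + (-1.4)^2) = 2.0518
Total = 15.119


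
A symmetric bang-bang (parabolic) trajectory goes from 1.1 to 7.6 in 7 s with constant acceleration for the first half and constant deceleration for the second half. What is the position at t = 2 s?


Symmetric rest-to-rest: each phase covers (pf-p0)/2 in time T/2. 0.5*a*(T/2)^2 = (pf-p0)/2 => a = 4*(pf-p0)/T^2
a = 4*(7.6-1.1)/7^2 = 0.5306
t = 2 is in the acceleration phase (t <= T/2).
p = p0 + 0.5*a*t^2 = 1.1 + 0.5*0.5306*2^2
= 2.1612


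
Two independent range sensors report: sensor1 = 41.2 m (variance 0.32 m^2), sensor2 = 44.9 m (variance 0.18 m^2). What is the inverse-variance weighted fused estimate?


w1 = (1/var1) / (1/var1 + 1/var2)
   = 3.125 / (3.125 + 5.5556) = 0.36
w2 = 1 - w1 = 0.64
fused = w1*s1 + w2*s2 = 14.832 + 28.736
= 43.568 m


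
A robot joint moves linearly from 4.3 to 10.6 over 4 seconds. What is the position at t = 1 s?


s = t/T = 1/4 = 0.25
p(t) = p0 + (pf-p0)*s
= 4.3 + (10.6 - 4.3) * 0.25
= 5.875


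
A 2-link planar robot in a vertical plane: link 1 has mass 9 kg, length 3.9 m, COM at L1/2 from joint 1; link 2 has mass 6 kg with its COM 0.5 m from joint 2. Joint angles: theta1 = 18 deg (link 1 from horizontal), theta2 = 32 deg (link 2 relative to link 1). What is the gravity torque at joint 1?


Horizontal distance from joint 1 to link-1 COM:
  x_c1 = (L1/2)*cos(t1) = 1.95 * 0.9511 = 1.8546 m
Horizontal distance from joint 1 to link-2 COM:
  x_c2 = L1*cos(t1) + Lc2*cos(t1+t2)
       = 3.9*0.9511 + 0.5*0.6428 = 4.0305 m
tau1 = m1*g*x_c1 + m2*g*x_c2
     = 9*9.81*1.8546 + 6*9.81*4.0305
     = 163.7391 + 237.2361
     = 400.9752 Nm


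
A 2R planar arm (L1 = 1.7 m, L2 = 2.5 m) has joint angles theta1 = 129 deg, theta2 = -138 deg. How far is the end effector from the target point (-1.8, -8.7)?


End effector via forward kinematics:
x = L1*cos(t1) + L2*cos(t1+t2) = 1.3994
y = L1*sin(t1) + L2*sin(t1+t2) = 0.9301
Distance to target:
d = sqrt((-1.8 - 1.3994)^2 + (-8.7 - 0.9301)^2)
= sqrt(10.236 + 92.7381)
= 10.1476 m


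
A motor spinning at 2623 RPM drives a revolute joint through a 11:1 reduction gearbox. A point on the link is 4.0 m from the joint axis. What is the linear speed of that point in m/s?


omega_motor = 2623 * 2*pi/60 = 274.6799 rad/s
omega_joint = omega_motor / 11 = 24.9709 rad/s
v = omega_joint * r = 24.9709 * 4.0
= 99.8836 m/s


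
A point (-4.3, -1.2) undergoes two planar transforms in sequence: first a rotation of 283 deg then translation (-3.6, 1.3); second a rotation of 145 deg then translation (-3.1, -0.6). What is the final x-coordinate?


After transform 1:
x1 = cos(283)*-4.3 - sin(283)*-1.2 + -3.6 = -5.7365
y1 = sin(283)*-4.3 + cos(283)*-1.2 + 1.3 = 5.2199
After transform 2:
x2 = cos(145)*-5.7365 - sin(145)*5.2199 + -3.1
= -1.3949


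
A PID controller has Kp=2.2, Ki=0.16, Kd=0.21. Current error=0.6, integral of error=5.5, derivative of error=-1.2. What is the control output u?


u = Kp*e + Ki*int(e) + Kd*de/dt
= 2.2*0.6 + 0.16*5.5 + 0.21*(-1.2)
= 1.32 + 0.88 + -0.252
= 1.948


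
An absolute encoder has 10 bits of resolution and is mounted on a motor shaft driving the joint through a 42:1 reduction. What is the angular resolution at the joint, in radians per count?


counts = 2^10 = 1024
effective counts at joint = 1024 * 42 = 43008
resolution = 2*pi / 43008
= 1.4609e-04 rad/count


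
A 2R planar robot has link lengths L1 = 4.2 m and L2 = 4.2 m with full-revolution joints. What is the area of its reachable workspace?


r_max = L1 + L2 = 8.4 m
r_min = |L1 - L2| = 0.0 m
Area = pi*(r_max^2 - r_min^2)
= pi*(70.56 - 0.0)
= pi * 70.56
= 221.6708 m^2


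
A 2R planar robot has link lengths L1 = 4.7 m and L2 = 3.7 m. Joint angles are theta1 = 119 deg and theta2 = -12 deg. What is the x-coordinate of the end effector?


Convert angles to radians: theta1 = 2.0769, theta2 = -0.2094
x = L1*cos(theta1) + L2*cos(theta1+theta2)
x = -2.2786 + -1.0818
x = -3.3604


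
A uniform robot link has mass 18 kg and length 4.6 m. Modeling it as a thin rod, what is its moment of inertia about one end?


I = (1/3) * m * L^2
= (1/3) * 18 * 4.6^2
= 0.333333 * 18 * 21.16
= 126.96 kg*m^2


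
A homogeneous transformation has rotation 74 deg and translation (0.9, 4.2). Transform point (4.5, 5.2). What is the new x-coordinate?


x' = cos(theta)*px - sin(theta)*py + tx
= 0.2756*4.5 - 0.9613*5.2 + 0.9
= -2.8582


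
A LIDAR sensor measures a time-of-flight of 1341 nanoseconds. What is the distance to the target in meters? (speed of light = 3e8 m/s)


tof = 1341 ns = 1.341e-06 s
dist = c * tof / 2
= 3e8 * 1.341e-06 / 2
= 201.15 m


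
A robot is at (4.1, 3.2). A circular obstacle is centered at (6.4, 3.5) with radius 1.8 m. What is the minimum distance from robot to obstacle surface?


center_dist = sqrt((4.1-6.4)^2 + (3.2-3.5)^2)
= sqrt(5.29 + 0.09)
= 2.3195
min_dist = center_dist - radius = 2.3195 - 1.8 = 0.5195 m


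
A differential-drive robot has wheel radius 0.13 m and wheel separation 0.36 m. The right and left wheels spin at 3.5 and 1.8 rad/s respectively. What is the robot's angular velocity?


vR = r*wR = 0.13*3.5 = 0.455 m/s
vL = r*wL = 0.13*1.8 = 0.234 m/s
v = (vR+vL)/2 = 0.3445 m/s
omega = (vR-vL)/L = 0.6139 rad/s
angular velocity = 0.6139 rad/s


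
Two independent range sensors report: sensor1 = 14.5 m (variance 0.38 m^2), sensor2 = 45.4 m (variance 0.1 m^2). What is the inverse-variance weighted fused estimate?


w1 = (1/var1) / (1/var1 + 1/var2)
   = 2.6316 / (2.6316 + 10.0) = 0.2083
w2 = 1 - w1 = 0.7917
fused = w1*s1 + w2*s2 = 3.0208 + 35.9417
= 38.9625 m


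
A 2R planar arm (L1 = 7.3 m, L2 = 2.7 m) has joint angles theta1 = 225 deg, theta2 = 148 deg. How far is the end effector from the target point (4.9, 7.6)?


End effector via forward kinematics:
x = L1*cos(t1) + L2*cos(t1+t2) = -2.5311
y = L1*sin(t1) + L2*sin(t1+t2) = -4.5545
Distance to target:
d = sqrt((4.9 - -2.5311)^2 + (7.6 - -4.5545)^2)
= sqrt(55.221 + 147.7322)
= 14.2462 m


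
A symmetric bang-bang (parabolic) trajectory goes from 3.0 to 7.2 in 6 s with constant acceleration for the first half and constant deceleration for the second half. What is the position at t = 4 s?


Symmetric rest-to-rest: each phase covers (pf-p0)/2 in time T/2. 0.5*a*(T/2)^2 = (pf-p0)/2 => a = 4*(pf-p0)/T^2
a = 4*(7.2-3.0)/6^2 = 0.4667
t = 4 is in the deceleration phase (t > T/2).
p = pf - 0.5*a*(T-t)^2 = 7.2 - 0.5*0.4667*2^2
= 6.2667


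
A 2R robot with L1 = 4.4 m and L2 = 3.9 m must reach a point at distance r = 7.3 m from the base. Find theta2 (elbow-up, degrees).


cos(theta2) = (r^2 - L1^2 - L2^2) / (2*L1*L2)
cos(theta2) = (53.29 - 19.36 - 15.21) / 34.32
cos(theta2) = 0.545455
theta2 = 56.9443 degrees


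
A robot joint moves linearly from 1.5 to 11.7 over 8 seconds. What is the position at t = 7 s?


s = t/T = 7/8 = 0.875
p(t) = p0 + (pf-p0)*s
= 1.5 + (11.7 - 1.5) * 0.875
= 10.425


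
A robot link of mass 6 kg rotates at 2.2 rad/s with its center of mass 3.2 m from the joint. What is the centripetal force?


F = m * omega^2 * r
= 6 * 2.2^2 * 3.2
= 6 * 4.84 * 3.2
= 92.928 N
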